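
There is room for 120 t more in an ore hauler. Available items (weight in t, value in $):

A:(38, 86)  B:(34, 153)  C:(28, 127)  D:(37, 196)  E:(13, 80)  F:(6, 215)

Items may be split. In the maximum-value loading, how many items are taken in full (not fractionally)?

5

Sort by value per unit weight and fill in that order.
Ratios (sorted): F 35.83, E 6.15, D 5.30, C 4.54, B 4.50, A 2.26
take F (6 @ 215); take E (13 @ 80); take D (37 @ 196); take C (28 @ 127); take B (34 @ 153); take 2/38 of A → 4.53. Capacity used 120/120.
5 item(s) taken whole; one partial (take 2/38 of A).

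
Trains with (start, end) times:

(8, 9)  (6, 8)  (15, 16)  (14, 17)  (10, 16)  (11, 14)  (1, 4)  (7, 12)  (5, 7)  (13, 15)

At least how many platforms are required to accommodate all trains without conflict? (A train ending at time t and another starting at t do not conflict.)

3

Count concurrent intervals with a sweep; the peak is the room count.
Events (time:±→running): 1:+→1 4:-→0 5:+→1 6:+→2 7:-→1 7:+→2 8:-→1 8:+→2 9:-→1 10:+→2 11:+→3 … peak 3.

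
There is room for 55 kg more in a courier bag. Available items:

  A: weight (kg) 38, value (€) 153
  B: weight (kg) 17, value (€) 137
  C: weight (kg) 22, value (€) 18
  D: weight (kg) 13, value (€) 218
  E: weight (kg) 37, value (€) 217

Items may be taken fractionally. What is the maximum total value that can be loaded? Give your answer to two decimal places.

501.62

Order: D (218/13=16.77) > B (137/17=8.06) > E (217/37=5.86) > A (153/38=4.03) > C (18/22=0.82)
Fill: take D (13 @ 218) → take B (17 @ 137) → take 25/37 of E → 146.62; 55/55 used.
Total value = 501.62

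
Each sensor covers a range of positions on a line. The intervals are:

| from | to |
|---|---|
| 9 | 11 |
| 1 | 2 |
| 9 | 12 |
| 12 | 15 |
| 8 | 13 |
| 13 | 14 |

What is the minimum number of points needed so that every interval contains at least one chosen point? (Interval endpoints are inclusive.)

Sort by right endpoint; whenever an interval is uncovered, place a point at its right end.
Sorted: [1,2] [9,11] [9,12] [8,13] [13,14] [12,15]
{[1,2]} hit by 2; {[9,11],[9,12],[8,13]} hit by 11; {[13,14],[12,15]} hit by 14.
Points: 2, 11, 14 (3 total).

3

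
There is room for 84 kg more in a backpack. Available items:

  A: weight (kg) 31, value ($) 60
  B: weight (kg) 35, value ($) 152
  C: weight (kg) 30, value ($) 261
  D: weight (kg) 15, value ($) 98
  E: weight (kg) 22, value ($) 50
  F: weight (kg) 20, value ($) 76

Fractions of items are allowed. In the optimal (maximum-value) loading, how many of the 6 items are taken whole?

Greedy by value/weight ratio, highest first.
Order: C (261/30=8.70) > D (98/15=6.53) > B (152/35=4.34) > F (76/20=3.80) > E (50/22=2.27) > A (60/31=1.94)
Fill: take C (30 @ 261) → take D (15 @ 98) → take B (35 @ 152) → take 4/20 of F → 15.20; 84/84 used.
3 item(s) taken whole; one partial (take 4/20 of F).

3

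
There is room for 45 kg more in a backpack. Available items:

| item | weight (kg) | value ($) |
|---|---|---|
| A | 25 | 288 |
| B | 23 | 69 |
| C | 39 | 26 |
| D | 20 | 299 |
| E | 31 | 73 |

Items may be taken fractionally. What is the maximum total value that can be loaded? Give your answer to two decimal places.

587.00

Order: D (299/20=14.95) > A (288/25=11.52) > B (69/23=3.00) > E (73/31=2.35) > C (26/39=0.67)
Fill: take D (20 @ 299) → take A (25 @ 288); 45/45 used.
Total value = 587.00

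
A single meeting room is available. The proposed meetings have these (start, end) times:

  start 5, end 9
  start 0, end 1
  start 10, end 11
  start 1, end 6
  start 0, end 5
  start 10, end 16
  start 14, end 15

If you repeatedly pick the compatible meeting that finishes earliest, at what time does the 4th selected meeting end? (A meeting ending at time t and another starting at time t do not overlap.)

15

Sorted by end: (0,1)  (0,5)  (1,6)  (5,9)  (10,11)  (14,15)  (10,16)
take (0,1); take (1,6); take (10,11); take (14,15).
Selected: (0,1) (1,6) (10,11) (14,15)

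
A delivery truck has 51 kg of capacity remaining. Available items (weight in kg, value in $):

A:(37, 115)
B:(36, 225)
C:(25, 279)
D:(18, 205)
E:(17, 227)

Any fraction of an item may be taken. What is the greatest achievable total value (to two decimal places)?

610.56

Sort by value per unit weight and fill in that order.
Order: E (227/17=13.35) > D (205/18=11.39) > C (279/25=11.16) > B (225/36=6.25) > A (115/37=3.11)
Fill: take E (17 @ 227) → take D (18 @ 205) → take 16/25 of C → 178.56; 51/51 used.
Total value = 610.56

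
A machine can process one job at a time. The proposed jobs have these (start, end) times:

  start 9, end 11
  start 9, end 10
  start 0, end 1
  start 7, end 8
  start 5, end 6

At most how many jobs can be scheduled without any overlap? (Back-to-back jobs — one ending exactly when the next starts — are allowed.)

Order by finish time; keep every interval that doesn't clash with the previous kept one.
By end time: (0,1), (5,6), (7,8), (9,10), (9,11).
Pick (0,1); next start ≥ 1 → (5,6); next start ≥ 6 → (7,8); next start ≥ 8 → (9,10).
Selected 4 jobs.

4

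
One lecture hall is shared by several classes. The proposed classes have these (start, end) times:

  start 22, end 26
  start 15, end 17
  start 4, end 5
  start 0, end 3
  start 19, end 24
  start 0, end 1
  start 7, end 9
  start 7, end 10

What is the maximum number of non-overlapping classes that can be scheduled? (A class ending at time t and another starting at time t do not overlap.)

5

Order by finish time; keep every interval that doesn't clash with the previous kept one.
Sorted by end: (0,1)  (0,3)  (4,5)  (7,9)  (7,10)  (15,17)  (19,24)  (22,26)
take (0,1); take (4,5); take (7,9); skip (7,10); take (15,17); take (19,24).
Selected 5 classes.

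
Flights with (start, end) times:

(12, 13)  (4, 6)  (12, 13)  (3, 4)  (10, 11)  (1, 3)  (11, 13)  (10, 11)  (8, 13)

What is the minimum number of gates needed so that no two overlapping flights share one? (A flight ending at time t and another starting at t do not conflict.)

The answer is the maximum number of intervals overlapping at any instant.
starts: [1, 3, 4, 8, 10, 10, 11, 12, 12]
ends:   [3, 4, 6, 11, 11, 13, 13, 13, 13]
s1→1 e3→0 s3→1 e4→0 s4→1 e6→0 s8→1 s10→2 s10→3 e11→2 e11→1 s11→2 s12→3 s12→4  — peak 4.

4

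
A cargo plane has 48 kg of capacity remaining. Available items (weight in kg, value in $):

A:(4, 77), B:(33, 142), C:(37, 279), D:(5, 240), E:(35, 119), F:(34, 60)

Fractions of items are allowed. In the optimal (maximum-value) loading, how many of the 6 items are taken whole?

Greedy by value/weight ratio, highest first.
Order: D (240/5=48.00) > A (77/4=19.25) > C (279/37=7.54) > B (142/33=4.30) > E (119/35=3.40) > F (60/34=1.76)
Fill: take D (5 @ 240) → take A (4 @ 77) → take C (37 @ 279) → take 2/33 of B → 8.61; 48/48 used.
3 item(s) taken whole; one partial (take 2/33 of B).

3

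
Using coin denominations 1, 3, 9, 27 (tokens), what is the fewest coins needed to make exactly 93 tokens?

93 = 3×27 + 1×9 + 1×3
Total coins = 3 + 1 + 1 = 5

5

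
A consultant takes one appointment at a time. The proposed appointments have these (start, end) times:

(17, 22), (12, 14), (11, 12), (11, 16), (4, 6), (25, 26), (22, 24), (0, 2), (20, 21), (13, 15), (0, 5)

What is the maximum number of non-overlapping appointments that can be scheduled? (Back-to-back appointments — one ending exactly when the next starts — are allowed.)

7

Sorted by end: (0,2)  (0,5)  (4,6)  (11,12)  (12,14)  (13,15)  (11,16)  (20,21)  (17,22)  (22,24)  (25,26)
take (0,2); skip (0,5); take (4,6); take (11,12); take (12,14); take (20,21); take (22,24); take (25,26).
Selected 7 appointments.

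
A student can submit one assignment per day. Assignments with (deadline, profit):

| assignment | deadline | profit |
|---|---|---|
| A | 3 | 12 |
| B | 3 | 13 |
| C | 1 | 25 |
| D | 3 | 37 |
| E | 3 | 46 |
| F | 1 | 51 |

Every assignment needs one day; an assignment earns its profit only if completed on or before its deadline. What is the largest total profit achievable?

134

Sort by profit descending; place each in the latest free slot ≤ its deadline.
By profit: F(d1,51), E(d3,46), D(d3,37), C(d1,25), B(d3,13), A(d3,12)
F→slot 1; E→slot 3; D→slot 2; C skipped; B skipped; A skipped.
Profit = 51 + 37 + 46 = 134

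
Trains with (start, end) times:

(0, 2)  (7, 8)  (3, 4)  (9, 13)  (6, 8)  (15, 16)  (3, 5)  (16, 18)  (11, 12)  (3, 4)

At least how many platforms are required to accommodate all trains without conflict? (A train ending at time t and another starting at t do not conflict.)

3

The answer is the maximum number of intervals overlapping at any instant.
Events (time:±→running): 0:+→1 2:-→0 3:+→1 3:+→2 3:+→3 … peak 3.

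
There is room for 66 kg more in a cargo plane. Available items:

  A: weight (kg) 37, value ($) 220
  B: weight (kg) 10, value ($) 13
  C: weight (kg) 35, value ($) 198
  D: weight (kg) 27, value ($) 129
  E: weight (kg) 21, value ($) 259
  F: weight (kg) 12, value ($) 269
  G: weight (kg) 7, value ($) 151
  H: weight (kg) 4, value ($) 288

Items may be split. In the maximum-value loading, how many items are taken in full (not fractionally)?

Greedy by value/weight ratio, highest first.
Ratios (sorted): H 72.00, F 22.42, G 21.57, E 12.33, A 5.95, C 5.66, D 4.78, B 1.30
take H (4 @ 288); take F (12 @ 269); take G (7 @ 151); take E (21 @ 259); take 22/37 of A → 130.81. Capacity used 66/66.
4 item(s) taken whole; one partial (take 22/37 of A).

4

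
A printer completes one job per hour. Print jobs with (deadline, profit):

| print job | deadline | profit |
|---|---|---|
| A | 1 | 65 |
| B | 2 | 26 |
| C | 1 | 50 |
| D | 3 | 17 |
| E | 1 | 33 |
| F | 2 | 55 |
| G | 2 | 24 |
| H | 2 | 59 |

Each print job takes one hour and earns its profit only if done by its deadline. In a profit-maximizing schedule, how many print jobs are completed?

Sort by profit descending; place each in the latest free slot ≤ its deadline.
Profit order: A=65 H=59 F=55 C=50 E=33 B=26 G=24 D=17
Assign: A→slot 1, H→slot 2, F skipped, C skipped, E skipped, B skipped, G skipped, D→slot 3.
Slots: [1:A] [2:H] [3:D]
3 of 8 scheduled.

3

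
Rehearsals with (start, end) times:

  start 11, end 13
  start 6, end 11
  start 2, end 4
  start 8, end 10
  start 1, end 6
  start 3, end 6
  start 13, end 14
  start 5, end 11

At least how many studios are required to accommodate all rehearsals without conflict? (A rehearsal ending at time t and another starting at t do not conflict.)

3

starts: [1, 2, 3, 5, 6, 8, 11, 13]
ends:   [4, 6, 6, 10, 11, 11, 13, 14]
s1→1 s2→2 s3→3  — peak 3.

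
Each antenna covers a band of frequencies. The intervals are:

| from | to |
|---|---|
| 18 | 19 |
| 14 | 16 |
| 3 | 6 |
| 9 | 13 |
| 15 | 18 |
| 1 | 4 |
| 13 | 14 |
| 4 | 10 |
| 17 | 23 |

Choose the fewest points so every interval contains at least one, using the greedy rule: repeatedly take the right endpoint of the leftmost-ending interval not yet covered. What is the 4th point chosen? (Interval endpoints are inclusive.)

19

By right end: [1,4]  [3,6]  [4,10]  [9,13]  [13,14]  [14,16]  [15,18]  [18,19]  [17,23]
[1,4] uncovered → point at 4; [9,13] uncovered → point at 13; [14,16] uncovered → point at 16; [18,19] uncovered → point at 19.
Points: 4, 13, 16, 19 (4 total).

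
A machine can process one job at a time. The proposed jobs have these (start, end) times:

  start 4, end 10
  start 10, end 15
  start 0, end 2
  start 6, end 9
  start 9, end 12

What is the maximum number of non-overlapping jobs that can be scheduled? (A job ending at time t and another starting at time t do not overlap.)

3

By end time: (0,2), (6,9), (4,10), (9,12), (10,15).
Pick (0,2); next start ≥ 2 → (6,9); next start ≥ 9 → (9,12).
Selected 3 jobs.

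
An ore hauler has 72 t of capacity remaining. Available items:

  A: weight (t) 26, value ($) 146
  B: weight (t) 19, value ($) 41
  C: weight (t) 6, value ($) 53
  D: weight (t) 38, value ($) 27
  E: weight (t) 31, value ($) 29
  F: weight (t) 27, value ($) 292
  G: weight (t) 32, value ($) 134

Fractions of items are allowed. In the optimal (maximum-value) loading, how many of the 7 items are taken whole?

Sort by value per unit weight and fill in that order.
Ratios (sorted): F 10.81, C 8.83, A 5.62, G 4.19, B 2.16, E 0.94, D 0.71
take F (27 @ 292); take C (6 @ 53); take A (26 @ 146); take 13/32 of G → 54.44. Capacity used 72/72.
3 item(s) taken whole; one partial (take 13/32 of G).

3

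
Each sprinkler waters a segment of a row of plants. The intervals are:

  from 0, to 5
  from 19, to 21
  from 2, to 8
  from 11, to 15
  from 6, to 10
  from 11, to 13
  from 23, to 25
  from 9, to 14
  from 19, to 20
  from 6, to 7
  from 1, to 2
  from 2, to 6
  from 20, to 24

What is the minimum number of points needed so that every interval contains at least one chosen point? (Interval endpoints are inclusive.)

Process intervals by earliest right end; each time one isn't hit yet, stab at its right endpoint.
Sorted: [1,2] [0,5] [2,6] [6,7] [2,8] [6,10] [11,13] [9,14] [11,15] [19,20] [19,21] [20,24] [23,25]
{[1,2],[0,5],[2,6]} hit by 2; {[6,7],[2,8],[6,10]} hit by 7; {[11,13],[9,14],[11,15]} hit by 13; {[19,20],[19,21],[20,24]} hit by 20; {[23,25]} hit by 25.
Points: 2, 7, 13, 20, 25 (5 total).

5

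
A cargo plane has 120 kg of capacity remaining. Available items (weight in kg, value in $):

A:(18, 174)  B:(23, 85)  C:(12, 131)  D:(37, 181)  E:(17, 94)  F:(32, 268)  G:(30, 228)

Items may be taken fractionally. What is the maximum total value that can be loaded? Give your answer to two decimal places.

948.81

Ratios (sorted): C 10.92, A 9.67, F 8.38, G 7.60, E 5.53, D 4.89, B 3.70
take C (12 @ 131); take A (18 @ 174); take F (32 @ 268); take G (30 @ 228); take E (17 @ 94); take 11/37 of D → 53.81. Capacity used 120/120.
Total value = 948.81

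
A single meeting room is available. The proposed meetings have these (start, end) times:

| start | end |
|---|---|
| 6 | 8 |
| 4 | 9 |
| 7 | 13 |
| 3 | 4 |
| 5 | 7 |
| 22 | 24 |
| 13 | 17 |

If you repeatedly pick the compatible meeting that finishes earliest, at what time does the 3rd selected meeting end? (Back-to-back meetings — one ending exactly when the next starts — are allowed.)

13

Greedy by earliest finish: after sorting by end time, pick each interval compatible with the last pick.
Sorted by end: (3,4)  (5,7)  (6,8)  (4,9)  (7,13)  (13,17)  (22,24)
take (3,4); take (5,7); skip (6,8); skip (4,9); take (7,13); take (13,17); take (22,24).
Selected: (3,4) (5,7) (7,13) (13,17) (22,24)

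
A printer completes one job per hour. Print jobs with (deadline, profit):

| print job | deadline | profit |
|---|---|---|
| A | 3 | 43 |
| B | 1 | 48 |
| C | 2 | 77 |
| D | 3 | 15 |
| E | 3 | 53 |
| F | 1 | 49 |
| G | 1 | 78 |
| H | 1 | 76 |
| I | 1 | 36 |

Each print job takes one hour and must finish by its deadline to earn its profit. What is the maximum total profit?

Sort by profit descending; place each in the latest free slot ≤ its deadline.
By profit: G(d1,78), C(d2,77), H(d1,76), E(d3,53), F(d1,49), B(d1,48), A(d3,43), I(d1,36), D(d3,15)
G→slot 1; C→slot 2; H skipped; E→slot 3; F skipped; B skipped; A skipped; I skipped; D skipped.
Profit = 78 + 77 + 53 = 208

208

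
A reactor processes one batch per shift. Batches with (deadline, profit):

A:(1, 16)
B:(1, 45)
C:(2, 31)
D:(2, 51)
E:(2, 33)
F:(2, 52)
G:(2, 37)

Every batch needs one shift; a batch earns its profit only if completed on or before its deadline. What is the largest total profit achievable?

103

By profit: F(d2,52), D(d2,51), B(d1,45), G(d2,37), E(d2,33), C(d2,31), A(d1,16)
F→slot 2; D→slot 1; B skipped; G skipped; E skipped; C skipped; A skipped.
Profit = 51 + 52 = 103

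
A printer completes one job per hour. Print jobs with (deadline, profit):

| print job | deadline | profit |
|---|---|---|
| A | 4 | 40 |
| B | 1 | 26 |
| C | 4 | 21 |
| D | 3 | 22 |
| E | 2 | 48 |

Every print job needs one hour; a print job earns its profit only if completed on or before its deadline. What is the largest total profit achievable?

136

By profit: E(d2,48), A(d4,40), B(d1,26), D(d3,22), C(d4,21)
E→slot 2; A→slot 4; B→slot 1; D→slot 3; C skipped.
Profit = 26 + 48 + 22 + 40 = 136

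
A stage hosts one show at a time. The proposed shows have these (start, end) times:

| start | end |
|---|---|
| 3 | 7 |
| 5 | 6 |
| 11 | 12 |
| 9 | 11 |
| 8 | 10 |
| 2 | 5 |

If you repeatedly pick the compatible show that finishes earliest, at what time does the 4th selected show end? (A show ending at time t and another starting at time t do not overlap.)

12

Greedy by earliest finish: after sorting by end time, pick each interval compatible with the last pick.
By end time: (2,5), (5,6), (3,7), (8,10), (9,11), (11,12).
Pick (2,5); next start ≥ 5 → (5,6); next start ≥ 6 → (8,10); next start ≥ 10 → (11,12).
Selected: (2,5) (5,6) (8,10) (11,12)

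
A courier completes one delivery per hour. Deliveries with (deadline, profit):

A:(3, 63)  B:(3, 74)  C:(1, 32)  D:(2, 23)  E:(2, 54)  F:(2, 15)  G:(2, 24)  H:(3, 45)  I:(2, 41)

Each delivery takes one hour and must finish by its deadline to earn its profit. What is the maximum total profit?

By profit: B(d3,74), A(d3,63), E(d2,54), H(d3,45), I(d2,41), C(d1,32), G(d2,24), D(d2,23), F(d2,15)
B→slot 3; A→slot 2; E→slot 1; H skipped; I skipped; C skipped; G skipped; D skipped; F skipped.
Profit = 54 + 63 + 74 = 191

191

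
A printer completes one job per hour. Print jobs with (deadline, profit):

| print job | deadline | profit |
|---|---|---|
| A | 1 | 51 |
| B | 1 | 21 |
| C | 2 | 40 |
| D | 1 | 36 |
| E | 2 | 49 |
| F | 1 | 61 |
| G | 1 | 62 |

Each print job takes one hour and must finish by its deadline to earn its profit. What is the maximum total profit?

Profit order: G=62 F=61 A=51 E=49 C=40 D=36 B=21
Assign: G→slot 1, F skipped, A skipped, E→slot 2, C skipped, D skipped, B skipped.
Slots: [1:G] [2:E]
Profit = 62 + 49 = 111

111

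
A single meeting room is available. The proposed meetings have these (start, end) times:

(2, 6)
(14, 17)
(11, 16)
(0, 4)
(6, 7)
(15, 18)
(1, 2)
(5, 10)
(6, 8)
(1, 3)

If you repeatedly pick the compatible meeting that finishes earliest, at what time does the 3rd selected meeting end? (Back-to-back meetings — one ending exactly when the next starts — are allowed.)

Order by finish time; keep every interval that doesn't clash with the previous kept one.
Sorted by end: (1,2)  (1,3)  (0,4)  (2,6)  (6,7)  (6,8)  (5,10)  (11,16)  (14,17)  (15,18)
take (1,2); skip (0,4); take (2,6); take (6,7); take (11,16).
Selected: (1,2) (2,6) (6,7) (11,16)

7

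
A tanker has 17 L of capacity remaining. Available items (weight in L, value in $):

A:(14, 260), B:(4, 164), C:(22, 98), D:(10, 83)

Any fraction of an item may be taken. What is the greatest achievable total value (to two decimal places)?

405.43

Order: B (164/4=41.00) > A (260/14=18.57) > D (83/10=8.30) > C (98/22=4.45)
Fill: take B (4 @ 164) → take 13/14 of A → 241.43; 17/17 used.
Total value = 405.43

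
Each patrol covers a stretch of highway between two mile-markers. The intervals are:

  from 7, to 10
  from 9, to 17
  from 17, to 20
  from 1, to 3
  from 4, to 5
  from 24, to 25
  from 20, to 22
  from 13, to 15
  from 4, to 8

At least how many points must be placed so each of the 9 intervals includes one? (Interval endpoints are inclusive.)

Sort by right endpoint; whenever an interval is uncovered, place a point at its right end.
By right end: [1,3]  [4,5]  [4,8]  [7,10]  [13,15]  [9,17]  [17,20]  [20,22]  [24,25]
[1,3] uncovered → point at 3; [4,5] uncovered → point at 5; [7,10] uncovered → point at 10; [13,15] uncovered → point at 15; [17,20] uncovered → point at 20; [24,25] uncovered → point at 25.
Points: 3, 5, 10, 15, 20, 25 (6 total).

6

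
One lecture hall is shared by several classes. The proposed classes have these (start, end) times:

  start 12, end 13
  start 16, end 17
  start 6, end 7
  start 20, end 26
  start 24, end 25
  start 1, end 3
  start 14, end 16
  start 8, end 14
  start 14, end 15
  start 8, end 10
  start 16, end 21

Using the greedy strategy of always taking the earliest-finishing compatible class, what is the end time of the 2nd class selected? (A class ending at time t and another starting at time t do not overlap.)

Order by finish time; keep every interval that doesn't clash with the previous kept one.
Sorted by end: (1,3)  (6,7)  (8,10)  (12,13)  (8,14)  (14,15)  (14,16)  (16,17)  (16,21)  (24,25)  (20,26)
take (1,3); take (6,7); take (8,10); take (12,13); take (14,15); take (16,17); take (24,25); skip (20,26).
Selected: (1,3) (6,7) (8,10) (12,13) (14,15) (16,17) (24,25)

7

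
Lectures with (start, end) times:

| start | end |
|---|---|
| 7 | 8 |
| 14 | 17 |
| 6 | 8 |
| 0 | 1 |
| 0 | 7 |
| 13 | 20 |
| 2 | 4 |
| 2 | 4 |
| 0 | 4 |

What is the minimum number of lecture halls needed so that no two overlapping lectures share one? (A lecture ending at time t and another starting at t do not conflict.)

The answer is the maximum number of intervals overlapping at any instant.
starts: [0, 0, 0, 2, 2, 6, 7, 13, 14]
ends:   [1, 4, 4, 4, 7, 8, 8, 17, 20]
s0→1 s0→2 s0→3 e1→2 s2→3 s2→4  — peak 4.

4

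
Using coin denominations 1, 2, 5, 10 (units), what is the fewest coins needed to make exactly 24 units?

Use the largest denomination that fits, subtract, and repeat.
24 − 2×10→4 − 2×2→0
Total coins = 2 + 2 = 4

4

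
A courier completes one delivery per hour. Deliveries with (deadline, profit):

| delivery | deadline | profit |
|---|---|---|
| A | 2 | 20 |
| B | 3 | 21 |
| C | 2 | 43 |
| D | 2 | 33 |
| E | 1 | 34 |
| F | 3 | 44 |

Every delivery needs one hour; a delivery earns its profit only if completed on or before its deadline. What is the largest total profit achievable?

121

Sort by profit descending; place each in the latest free slot ≤ its deadline.
Profit order: F=44 C=43 E=34 D=33 B=21 A=20
Assign: F→slot 3, C→slot 2, E→slot 1, D skipped, B skipped, A skipped.
Slots: [1:E] [2:C] [3:F]
Profit = 34 + 43 + 44 = 121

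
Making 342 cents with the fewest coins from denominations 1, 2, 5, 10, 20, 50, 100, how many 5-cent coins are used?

0

342 − 3×100→42 − 2×20→2 − 1×2→0
Count of 5: 0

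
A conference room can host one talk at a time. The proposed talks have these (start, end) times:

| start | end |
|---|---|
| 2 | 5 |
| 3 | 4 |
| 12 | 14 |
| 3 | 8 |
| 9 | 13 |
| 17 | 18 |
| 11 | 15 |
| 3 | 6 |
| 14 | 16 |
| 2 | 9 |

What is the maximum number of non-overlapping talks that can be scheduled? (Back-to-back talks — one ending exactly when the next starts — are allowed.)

Order by finish time; keep every interval that doesn't clash with the previous kept one.
Sorted by end: (3,4)  (2,5)  (3,6)  (3,8)  (2,9)  (9,13)  (12,14)  (11,15)  (14,16)  (17,18)
take (3,4); skip (2,5); skip (3,6); take (9,13); skip (12,14); skip (11,15); take (14,16); take (17,18).
Selected 4 talks.

4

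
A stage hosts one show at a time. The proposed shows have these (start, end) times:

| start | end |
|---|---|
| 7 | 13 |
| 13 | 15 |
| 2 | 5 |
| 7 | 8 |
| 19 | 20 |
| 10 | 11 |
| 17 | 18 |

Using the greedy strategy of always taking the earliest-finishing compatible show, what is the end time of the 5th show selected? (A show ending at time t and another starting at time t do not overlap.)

Sorted by end: (2,5)  (7,8)  (10,11)  (7,13)  (13,15)  (17,18)  (19,20)
take (2,5); take (7,8); take (10,11); skip (7,13); take (13,15); take (17,18); take (19,20).
Selected: (2,5) (7,8) (10,11) (13,15) (17,18) (19,20)

18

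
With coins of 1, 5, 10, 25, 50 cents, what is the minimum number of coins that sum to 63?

5

Greedy: take as many of the largest coin as possible, then repeat with the remainder.
63 − 1×50→13 − 1×10→3 − 3×1→0
Total coins = 1 + 1 + 3 = 5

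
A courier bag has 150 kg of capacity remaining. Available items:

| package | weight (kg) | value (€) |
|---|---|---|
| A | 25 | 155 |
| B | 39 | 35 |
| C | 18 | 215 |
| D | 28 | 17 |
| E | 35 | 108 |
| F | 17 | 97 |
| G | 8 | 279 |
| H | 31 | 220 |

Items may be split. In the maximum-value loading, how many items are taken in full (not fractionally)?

6

Sort by value per unit weight and fill in that order.
Order: G (279/8=34.88) > C (215/18=11.94) > H (220/31=7.10) > A (155/25=6.20) > F (97/17=5.71) > E (108/35=3.09) > B (35/39=0.90) > D (17/28=0.61)
Fill: take G (8 @ 279) → take C (18 @ 215) → take H (31 @ 220) → take A (25 @ 155) → take F (17 @ 97) → take E (35 @ 108) → take 16/39 of B → 14.36; 150/150 used.
6 item(s) taken whole; one partial (take 16/39 of B).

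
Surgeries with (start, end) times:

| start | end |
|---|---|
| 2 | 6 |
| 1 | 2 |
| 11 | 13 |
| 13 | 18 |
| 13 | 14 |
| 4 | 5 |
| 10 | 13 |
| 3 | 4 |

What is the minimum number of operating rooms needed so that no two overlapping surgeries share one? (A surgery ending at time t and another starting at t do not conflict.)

2

Count concurrent intervals with a sweep; the peak is the room count.
Events (time:±→running): 1:+→1 2:-→0 2:+→1 3:+→2 … peak 2.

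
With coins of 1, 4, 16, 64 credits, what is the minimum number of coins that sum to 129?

129 − 2×64→1 − 1×1→0
Total coins = 2 + 1 = 3

3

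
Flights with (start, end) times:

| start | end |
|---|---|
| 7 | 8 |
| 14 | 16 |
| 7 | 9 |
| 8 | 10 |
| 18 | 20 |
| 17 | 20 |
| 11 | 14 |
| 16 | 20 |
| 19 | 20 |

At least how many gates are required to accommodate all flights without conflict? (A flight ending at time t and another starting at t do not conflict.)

4

starts: [7, 7, 8, 11, 14, 16, 17, 18, 19]
ends:   [8, 9, 10, 14, 16, 20, 20, 20, 20]
s7→1 s7→2 e8→1 s8→2 e9→1 e10→0 s11→1 e14→0 s14→1 e16→0 s16→1 s17→2 s18→3 s19→4  — peak 4.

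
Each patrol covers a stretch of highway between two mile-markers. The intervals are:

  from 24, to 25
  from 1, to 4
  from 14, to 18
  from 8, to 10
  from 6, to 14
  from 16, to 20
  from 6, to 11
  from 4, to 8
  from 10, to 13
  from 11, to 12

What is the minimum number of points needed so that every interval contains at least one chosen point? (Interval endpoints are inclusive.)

5

Sorted: [1,4] [4,8] [8,10] [6,11] [11,12] [10,13] [6,14] [14,18] [16,20] [24,25]
{[1,4],[4,8]} hit by 4; {[8,10],[6,11]} hit by 10; {[11,12],[10,13],[6,14]} hit by 12; {[14,18],[16,20]} hit by 18; {[24,25]} hit by 25.
Points: 4, 10, 12, 18, 25 (5 total).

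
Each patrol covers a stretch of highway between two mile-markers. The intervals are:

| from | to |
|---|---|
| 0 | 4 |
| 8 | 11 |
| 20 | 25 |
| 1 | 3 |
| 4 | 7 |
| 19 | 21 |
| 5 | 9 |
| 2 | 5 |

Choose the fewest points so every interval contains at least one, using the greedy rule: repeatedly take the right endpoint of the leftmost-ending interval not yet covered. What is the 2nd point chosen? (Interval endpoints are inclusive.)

7

By right end: [1,3]  [0,4]  [2,5]  [4,7]  [5,9]  [8,11]  [19,21]  [20,25]
[1,3] uncovered → point at 3; [4,7] uncovered → point at 7; [8,11] uncovered → point at 11; [19,21] uncovered → point at 21.
Points: 3, 7, 11, 21 (4 total).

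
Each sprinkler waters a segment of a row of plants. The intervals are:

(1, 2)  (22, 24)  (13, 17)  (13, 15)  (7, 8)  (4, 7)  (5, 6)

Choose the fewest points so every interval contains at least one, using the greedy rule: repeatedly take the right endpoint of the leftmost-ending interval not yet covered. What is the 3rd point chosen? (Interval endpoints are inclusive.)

8

Sorted: [1,2] [5,6] [4,7] [7,8] [13,15] [13,17] [22,24]
{[1,2]} hit by 2; {[5,6],[4,7]} hit by 6; {[7,8]} hit by 8; {[13,15],[13,17]} hit by 15; {[22,24]} hit by 24.
Points: 2, 6, 8, 15, 24 (5 total).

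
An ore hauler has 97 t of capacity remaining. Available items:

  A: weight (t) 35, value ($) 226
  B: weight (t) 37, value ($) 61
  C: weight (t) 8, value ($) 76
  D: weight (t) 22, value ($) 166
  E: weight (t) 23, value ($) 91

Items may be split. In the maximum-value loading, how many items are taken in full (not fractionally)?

Order: C (76/8=9.50) > D (166/22=7.55) > A (226/35=6.46) > E (91/23=3.96) > B (61/37=1.65)
Fill: take C (8 @ 76) → take D (22 @ 166) → take A (35 @ 226) → take E (23 @ 91) → take 9/37 of B → 14.84; 97/97 used.
4 item(s) taken whole; one partial (take 9/37 of B).

4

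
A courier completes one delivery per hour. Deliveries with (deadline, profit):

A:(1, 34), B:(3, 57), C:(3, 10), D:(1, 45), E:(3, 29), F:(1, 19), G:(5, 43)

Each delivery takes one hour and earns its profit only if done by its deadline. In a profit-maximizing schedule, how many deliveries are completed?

4

Take jobs in profit order; each goes to the latest open slot no later than its deadline.
Profit order: B=57 D=45 G=43 A=34 E=29 F=19 C=10
Assign: B→slot 3, D→slot 1, G→slot 5, A skipped, E→slot 2, F skipped, C skipped.
Slots: [1:D] [2:E] [3:B] [5:G]
4 of 7 scheduled.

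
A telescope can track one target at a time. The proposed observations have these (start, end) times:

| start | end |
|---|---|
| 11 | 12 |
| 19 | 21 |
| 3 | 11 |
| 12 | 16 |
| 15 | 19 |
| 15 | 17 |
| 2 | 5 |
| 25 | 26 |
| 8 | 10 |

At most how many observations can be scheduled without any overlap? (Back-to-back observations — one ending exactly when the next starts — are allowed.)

Sort by end time and greedily take each interval whose start is ≥ the last chosen end.
By end time: (2,5), (8,10), (3,11), (11,12), (12,16), (15,17), (15,19), (19,21), (25,26).
Pick (2,5); next start ≥ 5 → (8,10); next start ≥ 10 → (11,12); next start ≥ 12 → (12,16); next start ≥ 16 → (19,21); next start ≥ 21 → (25,26).
Selected 6 observations.

6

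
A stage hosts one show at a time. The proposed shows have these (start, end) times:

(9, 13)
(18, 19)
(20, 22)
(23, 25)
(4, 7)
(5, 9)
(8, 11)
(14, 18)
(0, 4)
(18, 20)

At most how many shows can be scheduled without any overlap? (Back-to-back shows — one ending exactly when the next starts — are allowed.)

Sort by end time and greedily take each interval whose start is ≥ the last chosen end.
Sorted by end: (0,4)  (4,7)  (5,9)  (8,11)  (9,13)  (14,18)  (18,19)  (18,20)  (20,22)  (23,25)
take (0,4); take (4,7); take (8,11); skip (9,13); take (14,18); take (18,19); take (20,22); take (23,25).
Selected 7 shows.

7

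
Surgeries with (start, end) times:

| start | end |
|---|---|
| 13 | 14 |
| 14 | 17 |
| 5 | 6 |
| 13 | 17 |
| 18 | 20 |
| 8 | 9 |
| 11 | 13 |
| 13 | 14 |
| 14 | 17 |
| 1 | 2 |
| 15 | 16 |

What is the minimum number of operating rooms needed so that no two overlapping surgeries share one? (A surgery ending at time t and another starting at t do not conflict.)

4

The answer is the maximum number of intervals overlapping at any instant.
starts: [1, 5, 8, 11, 13, 13, 13, 14, 14, 15, 18]
ends:   [2, 6, 9, 13, 14, 14, 16, 17, 17, 17, 20]
s1→1 e2→0 s5→1 e6→0 s8→1 e9→0 s11→1 e13→0 s13→1 s13→2 s13→3 e14→2 e14→1 s14→2 s14→3 s15→4  — peak 4.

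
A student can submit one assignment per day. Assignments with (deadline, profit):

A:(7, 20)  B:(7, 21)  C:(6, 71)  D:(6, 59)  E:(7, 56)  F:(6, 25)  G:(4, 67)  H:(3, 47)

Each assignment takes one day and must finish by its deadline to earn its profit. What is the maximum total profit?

346

Profit order: C=71 G=67 D=59 E=56 H=47 F=25 B=21 A=20
Assign: C→slot 6, G→slot 4, D→slot 5, E→slot 7, H→slot 3, F→slot 2, B→slot 1, A skipped.
Slots: [1:B] [2:F] [3:H] [4:G] [5:D] [6:C] [7:E]
Profit = 21 + 25 + 47 + 67 + 59 + 71 + 56 = 346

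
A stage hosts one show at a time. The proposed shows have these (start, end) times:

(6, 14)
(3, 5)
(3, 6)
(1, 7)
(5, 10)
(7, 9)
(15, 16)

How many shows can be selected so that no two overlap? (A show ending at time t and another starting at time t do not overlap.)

3

Order by finish time; keep every interval that doesn't clash with the previous kept one.
By end time: (3,5), (3,6), (1,7), (7,9), (5,10), (6,14), (15,16).
Pick (3,5); next start ≥ 5 → (7,9); next start ≥ 9 → (15,16).
Selected 3 shows.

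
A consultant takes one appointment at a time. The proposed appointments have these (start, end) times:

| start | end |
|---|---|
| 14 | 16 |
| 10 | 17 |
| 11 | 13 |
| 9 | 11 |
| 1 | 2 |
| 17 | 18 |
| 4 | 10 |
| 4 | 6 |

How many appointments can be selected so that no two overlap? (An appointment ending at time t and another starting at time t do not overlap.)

6

Sort by end time and greedily take each interval whose start is ≥ the last chosen end.
Sorted by end: (1,2)  (4,6)  (4,10)  (9,11)  (11,13)  (14,16)  (10,17)  (17,18)
take (1,2); take (4,6); take (9,11); take (11,13); take (14,16); skip (10,17); take (17,18).
Selected 6 appointments.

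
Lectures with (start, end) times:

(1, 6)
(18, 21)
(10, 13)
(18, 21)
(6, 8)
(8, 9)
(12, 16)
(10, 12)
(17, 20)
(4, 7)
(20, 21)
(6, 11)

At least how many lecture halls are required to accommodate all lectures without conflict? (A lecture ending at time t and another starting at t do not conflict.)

3

starts: [1, 4, 6, 6, 8, 10, 10, 12, 17, 18, 18, 20]
ends:   [6, 7, 8, 9, 11, 12, 13, 16, 20, 21, 21, 21]
s1→1 s4→2 e6→1 s6→2 s6→3  — peak 3.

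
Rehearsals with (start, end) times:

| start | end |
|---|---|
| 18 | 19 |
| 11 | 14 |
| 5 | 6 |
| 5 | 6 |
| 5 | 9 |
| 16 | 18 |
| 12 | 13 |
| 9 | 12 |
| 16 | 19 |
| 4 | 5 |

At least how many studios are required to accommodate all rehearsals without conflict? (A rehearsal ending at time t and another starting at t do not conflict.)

starts: [4, 5, 5, 5, 9, 11, 12, 16, 16, 18]
ends:   [5, 6, 6, 9, 12, 13, 14, 18, 19, 19]
s4→1 e5→0 s5→1 s5→2 s5→3  — peak 3.

3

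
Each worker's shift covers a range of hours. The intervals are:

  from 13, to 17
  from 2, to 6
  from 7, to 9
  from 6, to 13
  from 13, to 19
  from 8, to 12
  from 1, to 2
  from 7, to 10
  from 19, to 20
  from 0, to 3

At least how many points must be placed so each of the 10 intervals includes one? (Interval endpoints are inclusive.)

Sort by right endpoint; whenever an interval is uncovered, place a point at its right end.
By right end: [1,2]  [0,3]  [2,6]  [7,9]  [7,10]  [8,12]  [6,13]  [13,17]  [13,19]  [19,20]
[1,2] uncovered → point at 2; [7,9] uncovered → point at 9; [13,17] uncovered → point at 17; [19,20] uncovered → point at 20.
Points: 2, 9, 17, 20 (4 total).

4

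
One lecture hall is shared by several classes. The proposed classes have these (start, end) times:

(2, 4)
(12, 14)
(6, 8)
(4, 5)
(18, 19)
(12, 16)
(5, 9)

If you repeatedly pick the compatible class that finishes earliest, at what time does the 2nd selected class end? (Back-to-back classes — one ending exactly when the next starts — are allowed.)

Order by finish time; keep every interval that doesn't clash with the previous kept one.
Sorted by end: (2,4)  (4,5)  (6,8)  (5,9)  (12,14)  (12,16)  (18,19)
take (2,4); take (4,5); take (6,8); take (12,14); take (18,19).
Selected: (2,4) (4,5) (6,8) (12,14) (18,19)

5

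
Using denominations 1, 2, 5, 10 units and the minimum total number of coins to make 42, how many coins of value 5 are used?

0

Use the largest denomination that fits, subtract, and repeat.
42 = 4×10 + 1×2
Count of 5: 0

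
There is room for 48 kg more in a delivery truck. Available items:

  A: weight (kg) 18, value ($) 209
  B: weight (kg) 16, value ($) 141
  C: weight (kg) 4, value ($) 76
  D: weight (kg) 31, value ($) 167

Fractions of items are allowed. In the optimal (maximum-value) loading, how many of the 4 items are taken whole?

3

Ratios (sorted): C 19.00, A 11.61, B 8.81, D 5.39
take C (4 @ 76); take A (18 @ 209); take B (16 @ 141); take 10/31 of D → 53.87. Capacity used 48/48.
3 item(s) taken whole; one partial (take 10/31 of D).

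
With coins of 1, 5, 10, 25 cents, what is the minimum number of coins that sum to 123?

9

123 = 4×25 + 2×10 + 3×1
Total coins = 4 + 2 + 3 = 9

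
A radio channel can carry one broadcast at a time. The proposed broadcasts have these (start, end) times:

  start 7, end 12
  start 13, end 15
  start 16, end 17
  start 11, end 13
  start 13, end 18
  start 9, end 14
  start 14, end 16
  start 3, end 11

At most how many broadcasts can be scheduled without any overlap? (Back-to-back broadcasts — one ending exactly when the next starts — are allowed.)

4

Sort by end time and greedily take each interval whose start is ≥ the last chosen end.
Sorted by end: (3,11)  (7,12)  (11,13)  (9,14)  (13,15)  (14,16)  (16,17)  (13,18)
take (3,11); skip (7,12); take (11,13); take (13,15); take (16,17); skip (13,18).
Selected 4 broadcasts.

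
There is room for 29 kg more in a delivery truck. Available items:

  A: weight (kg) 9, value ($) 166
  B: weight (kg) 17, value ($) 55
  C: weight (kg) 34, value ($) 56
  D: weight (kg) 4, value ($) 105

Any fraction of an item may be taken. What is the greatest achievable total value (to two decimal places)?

322.76

Order: D (105/4=26.25) > A (166/9=18.44) > B (55/17=3.24) > C (56/34=1.65)
Fill: take D (4 @ 105) → take A (9 @ 166) → take 16/17 of B → 51.76; 29/29 used.
Total value = 322.76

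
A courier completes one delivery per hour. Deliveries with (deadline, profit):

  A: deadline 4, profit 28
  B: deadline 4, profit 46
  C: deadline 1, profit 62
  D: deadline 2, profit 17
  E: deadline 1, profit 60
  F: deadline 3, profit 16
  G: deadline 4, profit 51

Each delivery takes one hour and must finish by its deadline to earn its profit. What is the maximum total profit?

187

Sort by profit descending; place each in the latest free slot ≤ its deadline.
Profit order: C=62 E=60 G=51 B=46 A=28 D=17 F=16
Assign: C→slot 1, E skipped, G→slot 4, B→slot 3, A→slot 2, D skipped, F skipped.
Slots: [1:C] [2:A] [3:B] [4:G]
Profit = 62 + 28 + 46 + 51 = 187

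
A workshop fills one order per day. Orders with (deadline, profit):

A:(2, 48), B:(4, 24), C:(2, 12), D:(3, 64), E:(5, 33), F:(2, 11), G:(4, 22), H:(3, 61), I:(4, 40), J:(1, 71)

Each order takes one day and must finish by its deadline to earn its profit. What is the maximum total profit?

269

Profit order: J=71 D=64 H=61 A=48 I=40 E=33 B=24 G=22 C=12 F=11
Assign: J→slot 1, D→slot 3, H→slot 2, A skipped, I→slot 4, E→slot 5, B skipped, G skipped, C skipped, F skipped.
Slots: [1:J] [2:H] [3:D] [4:I] [5:E]
Profit = 71 + 61 + 64 + 40 + 33 = 269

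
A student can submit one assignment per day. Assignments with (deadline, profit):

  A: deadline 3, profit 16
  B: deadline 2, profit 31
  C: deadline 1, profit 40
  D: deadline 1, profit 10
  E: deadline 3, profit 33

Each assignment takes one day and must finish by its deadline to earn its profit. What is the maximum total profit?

By profit: C(d1,40), E(d3,33), B(d2,31), A(d3,16), D(d1,10)
C→slot 1; E→slot 3; B→slot 2; A skipped; D skipped.
Profit = 40 + 31 + 33 = 104

104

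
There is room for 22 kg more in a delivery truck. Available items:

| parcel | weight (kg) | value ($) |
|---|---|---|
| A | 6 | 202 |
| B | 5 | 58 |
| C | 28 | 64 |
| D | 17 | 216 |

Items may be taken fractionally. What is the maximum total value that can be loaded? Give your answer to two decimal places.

Ratios (sorted): A 33.67, D 12.71, B 11.60, C 2.29
take A (6 @ 202); take 16/17 of D → 203.29. Capacity used 22/22.
Total value = 405.29

405.29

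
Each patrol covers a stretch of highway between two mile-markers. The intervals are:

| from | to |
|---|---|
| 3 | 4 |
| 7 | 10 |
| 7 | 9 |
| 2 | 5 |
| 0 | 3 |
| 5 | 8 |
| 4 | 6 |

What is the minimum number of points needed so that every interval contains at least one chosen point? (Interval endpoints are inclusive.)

Sort by right endpoint; whenever an interval is uncovered, place a point at its right end.
Sorted: [0,3] [3,4] [2,5] [4,6] [5,8] [7,9] [7,10]
{[0,3],[3,4],[2,5]} hit by 3; {[4,6],[5,8]} hit by 6; {[7,9],[7,10]} hit by 9.
Points: 3, 6, 9 (3 total).

3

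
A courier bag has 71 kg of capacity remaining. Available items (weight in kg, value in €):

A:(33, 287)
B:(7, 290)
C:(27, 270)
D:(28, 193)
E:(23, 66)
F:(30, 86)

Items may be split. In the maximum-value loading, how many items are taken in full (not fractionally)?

Greedy by value/weight ratio, highest first.
Order: B (290/7=41.43) > C (270/27=10.00) > A (287/33=8.70) > D (193/28=6.89) > E (66/23=2.87) > F (86/30=2.87)
Fill: take B (7 @ 290) → take C (27 @ 270) → take A (33 @ 287) → take 4/28 of D → 27.57; 71/71 used.
3 item(s) taken whole; one partial (take 4/28 of D).

3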